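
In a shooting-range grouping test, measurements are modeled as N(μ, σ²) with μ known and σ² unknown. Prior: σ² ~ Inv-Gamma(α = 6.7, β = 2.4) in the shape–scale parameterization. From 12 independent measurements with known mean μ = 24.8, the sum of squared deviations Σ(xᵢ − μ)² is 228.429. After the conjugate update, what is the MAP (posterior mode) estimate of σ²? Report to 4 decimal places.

8.5120

With known mean μ and an Inverse-Gamma(α, β) prior on σ², the Normal likelihood is conjugate: posterior is Inv-Gamma(α + n/2, β + Σ(xᵢ−μ)²/2).
Posterior: Inv-Gamma(6.7 + 12/2, 2.4 + 228.429/2) = Inv-Gamma(12.70, 116.6145).
Mode = β/(α+1) = 116.6145/13.70 = 8.5120.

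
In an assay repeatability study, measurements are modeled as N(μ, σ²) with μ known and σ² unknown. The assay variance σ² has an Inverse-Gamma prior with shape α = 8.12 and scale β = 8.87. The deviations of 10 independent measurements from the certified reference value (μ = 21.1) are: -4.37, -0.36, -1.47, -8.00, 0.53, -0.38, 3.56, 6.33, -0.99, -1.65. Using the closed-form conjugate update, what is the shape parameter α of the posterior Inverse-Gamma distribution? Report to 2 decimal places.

With known mean μ and an Inverse-Gamma(α, β) prior on σ², the Normal likelihood is conjugate: posterior is Inv-Gamma(α + n/2, β + Σ(xᵢ−μ)²/2).
Σ(xᵢ−μ)² = (-4.37)² + (-0.36)² + (-1.47)² + (-8.00)² + (0.53)² + (-0.38)² + (3.56)² + (6.33)² + (-0.99)² + (-1.65)² = 142.2578.
Posterior: Inv-Gamma(8.12 + 10/2, 8.87 + 142.2578/2) = Inv-Gamma(13.12, 79.99890).
Posterior α = 13.12.

13.12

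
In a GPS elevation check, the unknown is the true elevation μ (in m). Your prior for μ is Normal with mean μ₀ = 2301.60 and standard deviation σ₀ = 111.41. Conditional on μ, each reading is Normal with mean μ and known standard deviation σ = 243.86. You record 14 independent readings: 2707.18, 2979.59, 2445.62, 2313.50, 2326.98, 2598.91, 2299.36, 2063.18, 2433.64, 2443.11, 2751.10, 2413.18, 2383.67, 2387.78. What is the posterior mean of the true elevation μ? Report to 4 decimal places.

2425.2970

For Normal data with known variance σ², a Normal(μ₀, σ₀²) prior on μ is conjugate. Posterior precision = 1/σ₀² + n/σ²; posterior mean is the precision-weighted average of μ₀ and x̄.
Σxᵢ = 2707.18 + 2979.59 + 2445.62 + 2313.50 + 2326.98 + 2598.91 + 2299.36 + 2063.18 + 2433.64 + 2443.11 + 2751.10 + 2413.18 + 2383.67 + 2387.78 = 34546.8, so n·x̄ = 34546.8.
σ₀² = 111.41² = 12412.1881, σ² = 243.86² = 59467.6996; σ² + n·σ₀² = 59467.6996 + 14·12412.1881 = 233238.333.
Posterior mean = (μ₀/σ₀² + n·x̄/σ²)/(1/σ₀² + n/σ²) = (σ²·μ₀ + σ₀²·n·x̄)/(σ² + n·σ₀²) = (59467.6996·2301.60 + 12412.1881·34546.8)/233238.333 = 565672237.25244/233238.333 = 2425.2970.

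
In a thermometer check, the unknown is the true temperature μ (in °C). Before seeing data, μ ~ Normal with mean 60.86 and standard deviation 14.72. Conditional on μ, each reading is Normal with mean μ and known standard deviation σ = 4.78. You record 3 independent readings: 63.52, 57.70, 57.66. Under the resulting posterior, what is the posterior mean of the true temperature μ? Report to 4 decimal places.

For Normal data with known variance σ², a Normal(μ₀, σ₀²) prior on μ is conjugate. Posterior precision = 1/σ₀² + n/σ²; posterior mean is the precision-weighted average of μ₀ and x̄.
Σxᵢ = 63.52 + 57.70 + 57.66 = 178.88, so n·x̄ = 178.88.
σ₀² = 14.72² = 216.6784, σ² = 4.78² = 22.8484; σ² + n·σ₀² = 22.8484 + 3·216.6784 = 672.8836.
Posterior mean = (μ₀/σ₀² + n·x̄/σ²)/(1/σ₀² + n/σ²) = (σ²·μ₀ + σ₀²·n·x̄)/(σ² + n·σ₀²) = (22.8484·60.86 + 216.6784·178.88)/672.8836 = 40149.985816/672.8836 = 59.6685.

59.6685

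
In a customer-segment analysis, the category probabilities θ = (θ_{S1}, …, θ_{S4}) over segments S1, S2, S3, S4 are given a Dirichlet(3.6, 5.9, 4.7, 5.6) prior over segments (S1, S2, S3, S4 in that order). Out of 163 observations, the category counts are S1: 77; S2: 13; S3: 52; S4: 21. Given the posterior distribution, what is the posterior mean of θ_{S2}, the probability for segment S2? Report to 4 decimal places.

0.1034

The Dirichlet prior is conjugate to the Multinomial likelihood: each posterior αⱼ = prior αⱼ + observed count nⱼ.
Posterior concentration: (80.6, 18.9, 56.7, 26.6), total = 182.8.
E[θ_{S2}|data] = α_{S2}/Σα = 18.9/182.8 = 0.1034.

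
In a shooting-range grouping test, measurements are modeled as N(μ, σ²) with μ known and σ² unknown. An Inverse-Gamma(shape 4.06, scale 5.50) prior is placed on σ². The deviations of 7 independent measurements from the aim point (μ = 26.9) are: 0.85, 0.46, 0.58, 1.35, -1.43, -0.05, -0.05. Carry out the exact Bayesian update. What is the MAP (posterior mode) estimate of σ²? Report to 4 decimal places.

0.9429

With known mean μ and an Inverse-Gamma(α, β) prior on σ², the Normal likelihood is conjugate: posterior is Inv-Gamma(α + n/2, β + Σ(xᵢ−μ)²/2).
Σ(xᵢ−μ)² = (0.85)² + (0.46)² + (0.58)² + (1.35)² + (-1.43)² + (-0.05)² + (-0.05)² = 5.1429.
Posterior: Inv-Gamma(4.06 + 7/2, 5.50 + 5.1429/2) = Inv-Gamma(7.56, 8.07145).
Mode = β/(α+1) = 8.07145/8.56 = 0.9429.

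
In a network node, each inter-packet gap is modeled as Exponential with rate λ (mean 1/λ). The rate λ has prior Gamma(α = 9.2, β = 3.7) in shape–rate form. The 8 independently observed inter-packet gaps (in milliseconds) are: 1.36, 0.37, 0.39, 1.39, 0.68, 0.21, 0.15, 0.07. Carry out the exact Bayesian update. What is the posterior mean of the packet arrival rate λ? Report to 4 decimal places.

With a Gamma(shape α, rate β) prior on the exponential rate λ, the posterior after n observations with total T = Σxᵢ is Gamma(α+n, β+T).
Sum of observations T = 4.62 milliseconds; n = 8.
Posterior: Gamma(9.2+8, 3.7+4.62) = Gamma(17.2, 8.32).
Posterior mean of λ = α/β = 17.2/8.32 = 2.0673.

2.0673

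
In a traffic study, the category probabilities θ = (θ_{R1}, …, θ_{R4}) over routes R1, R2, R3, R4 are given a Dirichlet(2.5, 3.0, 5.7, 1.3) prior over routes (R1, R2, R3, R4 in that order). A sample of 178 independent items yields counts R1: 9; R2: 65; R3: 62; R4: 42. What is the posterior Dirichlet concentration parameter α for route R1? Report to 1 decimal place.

11.5

The Dirichlet prior is conjugate to the Multinomial likelihood: each posterior αⱼ = prior αⱼ + observed count nⱼ.
Posterior concentration: (11.5, 68.0, 67.7, 43.3), total = 190.5.
α_{R1} = 2.5 + 9 = 11.5.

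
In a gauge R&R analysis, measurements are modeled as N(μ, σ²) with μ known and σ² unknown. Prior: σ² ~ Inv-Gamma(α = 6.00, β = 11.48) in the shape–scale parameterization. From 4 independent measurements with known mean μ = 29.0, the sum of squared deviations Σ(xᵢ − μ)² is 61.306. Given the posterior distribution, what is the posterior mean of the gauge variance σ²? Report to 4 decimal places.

6.0190

With known mean μ and an Inverse-Gamma(α, β) prior on σ², the Normal likelihood is conjugate: posterior is Inv-Gamma(α + n/2, β + Σ(xᵢ−μ)²/2).
Posterior: Inv-Gamma(6.00 + 4/2, 11.48 + 61.306/2) = Inv-Gamma(8.00, 42.1330).
E[σ²|data] = β/(α−1) = 42.1330/7.00 = 6.0190.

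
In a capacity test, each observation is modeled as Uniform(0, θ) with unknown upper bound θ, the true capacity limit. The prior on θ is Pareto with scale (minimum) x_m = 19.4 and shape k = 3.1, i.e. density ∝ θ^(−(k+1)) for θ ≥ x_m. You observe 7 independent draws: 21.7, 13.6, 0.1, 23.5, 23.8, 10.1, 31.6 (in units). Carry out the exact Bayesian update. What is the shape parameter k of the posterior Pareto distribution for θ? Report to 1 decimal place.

A Pareto(scale x_m, shape k) prior on the upper bound θ of Uniform(0, θ) is conjugate: posterior is Pareto(max(x_m, max xᵢ), k + n).
Sample maximum = 31.6; prior scale x_m = 19.4 → posterior scale = max = 31.6.
Posterior shape = 3.1 + 7 = 10.1.
Posterior shape k = 10.1.

10.1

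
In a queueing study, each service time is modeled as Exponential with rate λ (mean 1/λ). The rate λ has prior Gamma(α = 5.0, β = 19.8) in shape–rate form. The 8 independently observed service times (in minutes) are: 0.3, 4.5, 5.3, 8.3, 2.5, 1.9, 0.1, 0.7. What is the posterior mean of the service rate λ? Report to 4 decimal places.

0.2995

With a Gamma(shape α, rate β) prior on the exponential rate λ, the posterior after n observations with total T = Σxᵢ is Gamma(α+n, β+T).
Sum of observations T = 23.6 minutes; n = 8.
Posterior: Gamma(5.0+8, 19.8+23.6) = Gamma(13.0, 43.4).
Posterior mean of λ = α/β = 13.0/43.4 = 0.2995.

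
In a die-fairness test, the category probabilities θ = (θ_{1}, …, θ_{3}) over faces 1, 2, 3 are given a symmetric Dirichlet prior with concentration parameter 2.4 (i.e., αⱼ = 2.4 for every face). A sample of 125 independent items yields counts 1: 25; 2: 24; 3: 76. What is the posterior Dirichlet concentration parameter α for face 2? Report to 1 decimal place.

26.4

The Dirichlet prior is conjugate to the Multinomial likelihood: each posterior αⱼ = prior αⱼ + observed count nⱼ.
Posterior concentration: (27.4, 26.4, 78.4), total = 132.2.
α_{2} = 2.4 + 24 = 26.4.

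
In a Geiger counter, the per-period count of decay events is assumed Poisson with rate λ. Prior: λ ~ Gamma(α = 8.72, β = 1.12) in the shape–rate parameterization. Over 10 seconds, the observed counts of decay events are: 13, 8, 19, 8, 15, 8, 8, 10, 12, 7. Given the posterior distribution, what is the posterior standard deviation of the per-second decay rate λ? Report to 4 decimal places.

0.9716

With a Gamma(shape α, rate β) prior, the Poisson likelihood is conjugate: the posterior is Gamma(α + ΣXᵢ, β + n).
Sum of counts S = 108 over n = 10 seconds.
Posterior: Gamma(α+S, β+n) = Gamma(8.72+108, 1.12+10) = Gamma(116.72, 11.12).
SD = √α/β = √116.72/11.12 = 0.9716.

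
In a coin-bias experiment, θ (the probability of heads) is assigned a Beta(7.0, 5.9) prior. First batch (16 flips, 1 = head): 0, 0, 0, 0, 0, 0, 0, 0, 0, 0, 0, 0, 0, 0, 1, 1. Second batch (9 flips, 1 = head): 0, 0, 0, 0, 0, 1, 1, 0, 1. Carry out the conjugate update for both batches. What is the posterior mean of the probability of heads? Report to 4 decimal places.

The Beta prior is conjugate to a Binomial/Bernoulli likelihood; the update adds successes to α and failures to β.
After batch 1: Beta(7.0+2, 5.9+14) = Beta(9.0, 19.9).
After batch 2: Beta(9.0+3, 19.9+6) = Beta(12.0, 25.9).
Posterior mean = α/(α+β) = 12.0/37.9 = 0.3166.

0.3166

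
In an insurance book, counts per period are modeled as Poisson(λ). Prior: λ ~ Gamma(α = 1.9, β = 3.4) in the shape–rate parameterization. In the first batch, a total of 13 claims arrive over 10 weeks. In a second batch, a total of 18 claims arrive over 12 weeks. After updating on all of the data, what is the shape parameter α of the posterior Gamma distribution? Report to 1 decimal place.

32.9

With a Gamma(shape α, rate β) prior, the Poisson likelihood is conjugate: the posterior is Gamma(α + ΣXᵢ, β + n).
After batch 1: Gamma(α+S, β+n) = Gamma(1.9+13, 3.4+10) = Gamma(14.9, 13.4).
After batch 2: Gamma(α+S, β+n) = Gamma(14.9+18, 13.4+12) = Gamma(32.9, 25.4).
Posterior α = 32.9.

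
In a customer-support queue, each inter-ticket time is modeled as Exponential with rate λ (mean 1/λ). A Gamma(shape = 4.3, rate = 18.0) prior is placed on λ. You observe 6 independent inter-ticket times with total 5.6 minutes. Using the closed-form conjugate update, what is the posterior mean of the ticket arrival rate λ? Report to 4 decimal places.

With a Gamma(shape α, rate β) prior on the exponential rate λ, the posterior after n observations with total T = Σxᵢ is Gamma(α+n, β+T).
Posterior: Gamma(4.3+6, 18.0+5.6) = Gamma(10.3, 23.6).
Posterior mean of λ = α/β = 10.3/23.6 = 0.4364.

0.4364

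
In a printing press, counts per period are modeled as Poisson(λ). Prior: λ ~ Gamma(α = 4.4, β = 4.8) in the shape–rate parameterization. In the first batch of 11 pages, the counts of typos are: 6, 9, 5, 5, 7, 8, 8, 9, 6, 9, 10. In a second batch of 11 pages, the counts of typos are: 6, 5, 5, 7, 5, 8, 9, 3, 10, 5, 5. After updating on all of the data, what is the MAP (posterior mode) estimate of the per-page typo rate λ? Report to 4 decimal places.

5.7239

With a Gamma(shape α, rate β) prior, the Poisson likelihood is conjugate: the posterior is Gamma(α + ΣXᵢ, β + n).
Batch 1: sum of counts S = 82 over n = 11 pages.
After batch 1: Gamma(α+S, β+n) = Gamma(4.4+82, 4.8+11) = Gamma(86.4, 15.8).
Batch 2: sum of counts S = 68 over n = 11 pages.
After batch 2: Gamma(α+S, β+n) = Gamma(86.4+68, 15.8+11) = Gamma(154.4, 26.8).
Mode of Gamma(α,β) for α≥1 is (α−1)/β = 153.4/26.8 = 5.7239.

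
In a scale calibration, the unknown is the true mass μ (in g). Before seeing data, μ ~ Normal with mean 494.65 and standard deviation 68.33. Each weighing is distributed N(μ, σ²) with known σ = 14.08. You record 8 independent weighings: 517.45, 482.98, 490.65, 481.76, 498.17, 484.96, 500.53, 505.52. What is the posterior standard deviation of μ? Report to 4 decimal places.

4.9649

For Normal data with known variance σ², a Normal(μ₀, σ₀²) prior on μ is conjugate. Posterior precision = 1/σ₀² + n/σ²; posterior mean is the precision-weighted average of μ₀ and x̄.
σ₀² = 68.33² = 4668.9889, σ² = 14.08² = 198.2464; σ² + n·σ₀² = 198.2464 + 8·4668.9889 = 37550.1576.
Posterior precision = 1/σ₀² + n/σ² = 1/4668.9889 + 8/198.2464 = (σ² + n·σ₀²)/(σ₀²σ²) = 37550.1576/(4668.9889·198.2464); posterior variance σₙ² = σ₀²σ²/(σ² + n·σ₀²) = 4668.9889·198.2464/37550.1576 = 24.649970.
Posterior SD = √σₙ² = √(4668.9889·198.2464/37550.1576) = 4.9649.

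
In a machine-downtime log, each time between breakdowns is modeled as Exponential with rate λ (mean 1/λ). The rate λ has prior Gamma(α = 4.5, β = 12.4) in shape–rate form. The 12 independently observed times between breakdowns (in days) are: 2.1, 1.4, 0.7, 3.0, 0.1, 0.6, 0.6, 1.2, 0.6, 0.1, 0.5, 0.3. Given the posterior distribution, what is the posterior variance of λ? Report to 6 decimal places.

0.029625

With a Gamma(shape α, rate β) prior on the exponential rate λ, the posterior after n observations with total T = Σxᵢ is Gamma(α+n, β+T).
Sum of observations T = 11.2 days; n = 12.
Posterior: Gamma(4.5+12, 12.4+11.2) = Gamma(16.5, 23.6).
Var = α/β² = 0.029625.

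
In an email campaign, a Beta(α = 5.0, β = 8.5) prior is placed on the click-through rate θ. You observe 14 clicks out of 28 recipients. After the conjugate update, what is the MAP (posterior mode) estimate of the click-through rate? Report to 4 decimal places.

The Beta prior is conjugate to a Binomial/Bernoulli likelihood; the update adds successes to α and failures to β.
Posterior: Beta(α+k, β+n−k) = Beta(5.0+14, 8.5+14) = Beta(19.0, 22.5).
Mode of Beta(a,b) for a,b>1 is (a−1)/(a+b−2) = 18.0/39.5 = 0.4557.

0.4557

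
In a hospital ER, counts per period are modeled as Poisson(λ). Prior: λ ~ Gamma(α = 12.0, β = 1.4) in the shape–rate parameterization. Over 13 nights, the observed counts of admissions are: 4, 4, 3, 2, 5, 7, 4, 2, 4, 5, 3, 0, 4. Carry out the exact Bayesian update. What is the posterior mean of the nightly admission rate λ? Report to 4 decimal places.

With a Gamma(shape α, rate β) prior, the Poisson likelihood is conjugate: the posterior is Gamma(α + ΣXᵢ, β + n).
Sum of counts S = 47 over n = 13 nights.
Posterior: Gamma(α+S, β+n) = Gamma(12.0+47, 1.4+13) = Gamma(59.0, 14.4).
Posterior mean = α/β = 59.0/14.4 = 4.0972.

4.0972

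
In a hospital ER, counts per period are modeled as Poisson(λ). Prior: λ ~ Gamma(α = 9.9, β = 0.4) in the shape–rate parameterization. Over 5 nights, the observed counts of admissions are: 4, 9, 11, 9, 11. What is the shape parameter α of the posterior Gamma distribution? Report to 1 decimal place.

53.9

With a Gamma(shape α, rate β) prior, the Poisson likelihood is conjugate: the posterior is Gamma(α + ΣXᵢ, β + n).
Sum of counts S = 44 over n = 5 nights.
Posterior: Gamma(α+S, β+n) = Gamma(9.9+44, 0.4+5) = Gamma(53.9, 5.4).
Posterior α = 53.9.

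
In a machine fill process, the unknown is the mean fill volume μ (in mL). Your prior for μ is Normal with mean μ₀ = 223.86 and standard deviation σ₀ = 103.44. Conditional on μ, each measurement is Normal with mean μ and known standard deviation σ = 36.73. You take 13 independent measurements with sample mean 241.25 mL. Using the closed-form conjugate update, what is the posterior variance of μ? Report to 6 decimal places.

102.779531

For Normal data with known variance σ², a Normal(μ₀, σ₀²) prior on μ is conjugate. Posterior precision = 1/σ₀² + n/σ²; posterior mean is the precision-weighted average of μ₀ and x̄.
σ₀² = 103.44² = 10699.8336, σ² = 36.73² = 1349.0929; σ² + n·σ₀² = 1349.0929 + 13·10699.8336 = 140446.9297.
Posterior precision = 1/σ₀² + n/σ² = 1/10699.8336 + 13/1349.0929 = (σ² + n·σ₀²)/(σ₀²σ²) = 140446.9297/(10699.8336·1349.0929); posterior variance σₙ² = σ₀²σ²/(σ² + n·σ₀²) = 10699.8336·1349.0929/140446.9297 = 102.779531.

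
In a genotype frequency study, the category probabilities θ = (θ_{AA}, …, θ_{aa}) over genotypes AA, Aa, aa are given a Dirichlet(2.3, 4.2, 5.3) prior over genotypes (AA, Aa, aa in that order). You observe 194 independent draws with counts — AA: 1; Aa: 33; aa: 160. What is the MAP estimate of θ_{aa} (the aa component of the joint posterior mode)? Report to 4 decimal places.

The Dirichlet prior is conjugate to the Multinomial likelihood: each posterior αⱼ = prior αⱼ + observed count nⱼ.
Posterior concentration: (3.3, 37.2, 165.3), total = 205.8.
Joint mode component: (α_{aa}−1)/(Σα−K) = 164.3/202.8 = 0.8102.

0.8102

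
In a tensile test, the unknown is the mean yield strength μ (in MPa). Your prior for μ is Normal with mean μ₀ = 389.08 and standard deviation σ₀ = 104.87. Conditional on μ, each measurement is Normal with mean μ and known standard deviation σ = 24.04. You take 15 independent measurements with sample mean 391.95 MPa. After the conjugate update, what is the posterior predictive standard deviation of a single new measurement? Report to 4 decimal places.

24.8257

For Normal data with known variance σ², a Normal(μ₀, σ₀²) prior on μ is conjugate. Posterior precision = 1/σ₀² + n/σ²; posterior mean is the precision-weighted average of μ₀ and x̄.
σ₀² = 104.87² = 10997.7169, σ² = 24.04² = 577.9216; σ² + n·σ₀² = 577.9216 + 15·10997.7169 = 165543.6751.
Posterior precision = 1/σ₀² + n/σ² = 1/10997.7169 + 15/577.9216 = (σ² + n·σ₀²)/(σ₀²σ²) = 165543.6751/(10997.7169·577.9216); posterior variance σₙ² = σ₀²σ²/(σ² + n·σ₀²) = 10997.7169·577.9216/165543.6751 = 38.393603.
Predictive variance for one new observation = σₙ² + σ² = 10997.7169·577.9216/165543.6751 + 577.9216 = σ²·(σ₀² + 165543.6751)/165543.6751 = 577.9216·176541.392/165543.6751 = 616.315203; SD = √(577.9216·176541.392/165543.6751) = 24.8257.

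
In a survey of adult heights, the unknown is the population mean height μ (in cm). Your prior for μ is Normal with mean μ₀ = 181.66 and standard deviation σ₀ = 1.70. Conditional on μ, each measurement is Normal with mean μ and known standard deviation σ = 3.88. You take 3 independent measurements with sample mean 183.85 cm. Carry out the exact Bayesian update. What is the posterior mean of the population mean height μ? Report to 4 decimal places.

For Normal data with known variance σ², a Normal(μ₀, σ₀²) prior on μ is conjugate. Posterior precision = 1/σ₀² + n/σ²; posterior mean is the precision-weighted average of μ₀ and x̄.
n·x̄ = 3·183.85 = 551.55.
σ₀² = 1.70² = 2.89, σ² = 3.88² = 15.0544; σ² + n·σ₀² = 15.0544 + 3·2.89 = 23.7244.
Posterior mean = (μ₀/σ₀² + n·x̄/σ²)/(1/σ₀² + n/σ²) = (σ²·μ₀ + σ₀²·n·x̄)/(σ² + n·σ₀²) = (15.0544·181.66 + 2.89·551.55)/23.7244 = 4328.761804/23.7244 = 182.4603.

182.4603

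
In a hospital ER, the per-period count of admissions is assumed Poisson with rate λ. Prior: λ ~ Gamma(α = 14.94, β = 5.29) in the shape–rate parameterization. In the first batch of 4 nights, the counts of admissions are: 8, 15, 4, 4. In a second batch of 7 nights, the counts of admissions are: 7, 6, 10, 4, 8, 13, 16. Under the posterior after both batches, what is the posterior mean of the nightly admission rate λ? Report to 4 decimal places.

With a Gamma(shape α, rate β) prior, the Poisson likelihood is conjugate: the posterior is Gamma(α + ΣXᵢ, β + n).
Batch 1: sum of counts S = 31 over n = 4 nights.
After batch 1: Gamma(α+S, β+n) = Gamma(14.94+31, 5.29+4) = Gamma(45.94, 9.29).
Batch 2: sum of counts S = 64 over n = 7 nights.
After batch 2: Gamma(α+S, β+n) = Gamma(45.94+64, 9.29+7) = Gamma(109.94, 16.29).
Posterior mean = α/β = 109.94/16.29 = 6.7489.

6.7489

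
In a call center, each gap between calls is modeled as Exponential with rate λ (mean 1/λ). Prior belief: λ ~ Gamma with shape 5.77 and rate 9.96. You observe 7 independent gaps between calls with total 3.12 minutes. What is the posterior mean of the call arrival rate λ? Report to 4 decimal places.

0.9763

With a Gamma(shape α, rate β) prior on the exponential rate λ, the posterior after n observations with total T = Σxᵢ is Gamma(α+n, β+T).
Posterior: Gamma(5.77+7, 9.96+3.12) = Gamma(12.77, 13.08).
Posterior mean of λ = α/β = 12.77/13.08 = 0.9763.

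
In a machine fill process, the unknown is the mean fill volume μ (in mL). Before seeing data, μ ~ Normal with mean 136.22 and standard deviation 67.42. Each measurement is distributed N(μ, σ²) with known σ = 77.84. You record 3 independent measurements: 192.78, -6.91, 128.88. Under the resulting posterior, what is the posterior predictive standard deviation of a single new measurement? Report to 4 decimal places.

86.3564

For Normal data with known variance σ², a Normal(μ₀, σ₀²) prior on μ is conjugate. Posterior precision = 1/σ₀² + n/σ²; posterior mean is the precision-weighted average of μ₀ and x̄.
σ₀² = 67.42² = 4545.4564, σ² = 77.84² = 6059.0656; σ² + n·σ₀² = 6059.0656 + 3·4545.4564 = 19695.4348.
Posterior precision = 1/σ₀² + n/σ² = 1/4545.4564 + 3/6059.0656 = (σ² + n·σ₀²)/(σ₀²σ²) = 19695.4348/(4545.4564·6059.0656); posterior variance σₙ² = σ₀²σ²/(σ² + n·σ₀²) = 4545.4564·6059.0656/19695.4348 = 1398.355446.
Predictive variance for one new observation = σₙ² + σ² = 4545.4564·6059.0656/19695.4348 + 6059.0656 = σ²·(σ₀² + 19695.4348)/19695.4348 = 6059.0656·24240.8912/19695.4348 = 7457.421046; SD = √(6059.0656·24240.8912/19695.4348) = 86.3564.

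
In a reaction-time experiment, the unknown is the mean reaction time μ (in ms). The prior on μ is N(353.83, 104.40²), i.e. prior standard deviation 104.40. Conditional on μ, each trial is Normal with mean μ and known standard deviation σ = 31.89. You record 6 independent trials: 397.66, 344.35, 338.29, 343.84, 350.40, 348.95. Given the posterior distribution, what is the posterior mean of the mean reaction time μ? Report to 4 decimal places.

For Normal data with known variance σ², a Normal(μ₀, σ₀²) prior on μ is conjugate. Posterior precision = 1/σ₀² + n/σ²; posterior mean is the precision-weighted average of μ₀ and x̄.
Σxᵢ = 397.66 + 344.35 + 338.29 + 343.84 + 350.40 + 348.95 = 2123.49, so n·x̄ = 2123.49.
σ₀² = 104.40² = 10899.36, σ² = 31.89² = 1016.9721; σ² + n·σ₀² = 1016.9721 + 6·10899.36 = 66413.1321.
Posterior mean = (μ₀/σ₀² + n·x̄/σ²)/(1/σ₀² + n/σ²) = (σ²·μ₀ + σ₀²·n·x̄)/(σ² + n·σ₀²) = (1016.9721·353.83 + 10899.36·2123.49)/66413.1321 = 23504517.204543/66413.1321 = 353.9137.

353.9137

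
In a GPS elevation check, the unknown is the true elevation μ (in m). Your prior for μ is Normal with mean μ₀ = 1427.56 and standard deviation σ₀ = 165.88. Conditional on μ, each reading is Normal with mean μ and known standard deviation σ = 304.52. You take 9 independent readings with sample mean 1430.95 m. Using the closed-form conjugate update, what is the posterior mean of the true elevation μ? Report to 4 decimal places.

1430.0264

For Normal data with known variance σ², a Normal(μ₀, σ₀²) prior on μ is conjugate. Posterior precision = 1/σ₀² + n/σ²; posterior mean is the precision-weighted average of μ₀ and x̄.
n·x̄ = 9·1430.95 = 12878.55.
σ₀² = 165.88² = 27516.1744, σ² = 304.52² = 92732.4304; σ² + n·σ₀² = 92732.4304 + 9·27516.1744 = 340378.
Posterior mean = (μ₀/σ₀² + n·x̄/σ²)/(1/σ₀² + n/σ²) = (σ²·μ₀ + σ₀²·n·x̄)/(σ² + n·σ₀²) = (92732.4304·1427.56 + 27516.1744·12878.55)/340378 = 486749536.160944/340378 = 1430.0264.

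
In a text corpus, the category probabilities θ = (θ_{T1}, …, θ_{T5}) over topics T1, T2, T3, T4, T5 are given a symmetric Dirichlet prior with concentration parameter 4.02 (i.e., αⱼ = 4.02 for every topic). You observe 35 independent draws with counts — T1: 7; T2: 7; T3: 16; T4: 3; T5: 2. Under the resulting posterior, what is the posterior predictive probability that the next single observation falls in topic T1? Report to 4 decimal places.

0.2000

The Dirichlet prior is conjugate to the Multinomial likelihood: each posterior αⱼ = prior αⱼ + observed count nⱼ.
Posterior concentration: (11.02, 11.02, 20.02, 7.02, 6.02), total = 55.10.
P(next = T1 | data) = α_{T1}/Σα = 0.2000.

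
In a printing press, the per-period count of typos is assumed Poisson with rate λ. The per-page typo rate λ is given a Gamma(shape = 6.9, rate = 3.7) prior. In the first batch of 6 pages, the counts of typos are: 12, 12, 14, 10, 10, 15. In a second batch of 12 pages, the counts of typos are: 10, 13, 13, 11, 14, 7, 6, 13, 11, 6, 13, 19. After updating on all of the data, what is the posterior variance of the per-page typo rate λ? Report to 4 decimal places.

0.4585

With a Gamma(shape α, rate β) prior, the Poisson likelihood is conjugate: the posterior is Gamma(α + ΣXᵢ, β + n).
Batch 1: sum of counts S = 73 over n = 6 pages.
After batch 1: Gamma(α+S, β+n) = Gamma(6.9+73, 3.7+6) = Gamma(79.9, 9.7).
Batch 2: sum of counts S = 136 over n = 12 pages.
After batch 2: Gamma(α+S, β+n) = Gamma(79.9+136, 9.7+12) = Gamma(215.9, 21.7).
Var = α/β² = 215.9/21.7² = 0.4585.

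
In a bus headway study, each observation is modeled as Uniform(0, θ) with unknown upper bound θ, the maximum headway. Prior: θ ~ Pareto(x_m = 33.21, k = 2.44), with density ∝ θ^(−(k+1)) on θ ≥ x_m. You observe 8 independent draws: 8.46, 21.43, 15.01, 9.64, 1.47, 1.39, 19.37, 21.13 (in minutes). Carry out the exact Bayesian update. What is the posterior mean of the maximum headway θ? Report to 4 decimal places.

A Pareto(scale x_m, shape k) prior on the upper bound θ of Uniform(0, θ) is conjugate: posterior is Pareto(max(x_m, max xᵢ), k + n).
Sample maximum = 21.43; prior scale x_m = 33.21 → posterior scale = max = 33.21.
Posterior shape = 2.44 + 8 = 10.44.
E[θ|data] = k·x_m/(k−1) = 10.44·33.21/9.44 = 36.7280.

36.7280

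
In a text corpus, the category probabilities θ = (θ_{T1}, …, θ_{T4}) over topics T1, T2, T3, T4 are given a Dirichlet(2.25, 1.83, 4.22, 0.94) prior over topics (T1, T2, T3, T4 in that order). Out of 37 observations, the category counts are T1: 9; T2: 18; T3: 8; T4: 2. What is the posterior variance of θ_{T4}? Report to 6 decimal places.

0.001260

The Dirichlet prior is conjugate to the Multinomial likelihood: each posterior αⱼ = prior αⱼ + observed count nⱼ.
Posterior concentration: (11.25, 19.83, 12.22, 2.94), total = 46.24.
Var[θ_j] = α_j(Σα−α_j)/((Σα)²(Σα+1)) = 2.94·43.30/(46.24²·47.24) = 0.001260.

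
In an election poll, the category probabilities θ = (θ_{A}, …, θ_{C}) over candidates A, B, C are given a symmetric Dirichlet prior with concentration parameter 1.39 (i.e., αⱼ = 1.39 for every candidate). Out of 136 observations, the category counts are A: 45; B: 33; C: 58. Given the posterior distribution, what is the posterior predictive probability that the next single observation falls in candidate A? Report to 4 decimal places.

The Dirichlet prior is conjugate to the Multinomial likelihood: each posterior αⱼ = prior αⱼ + observed count nⱼ.
Posterior concentration: (46.39, 34.39, 59.39), total = 140.17.
P(next = A | data) = α_{A}/Σα = 0.3310.

0.3310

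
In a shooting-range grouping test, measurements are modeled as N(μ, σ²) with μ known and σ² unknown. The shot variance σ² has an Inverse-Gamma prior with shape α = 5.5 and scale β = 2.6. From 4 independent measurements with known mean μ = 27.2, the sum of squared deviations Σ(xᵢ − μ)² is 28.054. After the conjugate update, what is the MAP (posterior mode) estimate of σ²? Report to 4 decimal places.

With known mean μ and an Inverse-Gamma(α, β) prior on σ², the Normal likelihood is conjugate: posterior is Inv-Gamma(α + n/2, β + Σ(xᵢ−μ)²/2).
Posterior: Inv-Gamma(5.5 + 4/2, 2.6 + 28.054/2) = Inv-Gamma(7.50, 16.6270).
Mode = β/(α+1) = 16.6270/8.50 = 1.9561.

1.9561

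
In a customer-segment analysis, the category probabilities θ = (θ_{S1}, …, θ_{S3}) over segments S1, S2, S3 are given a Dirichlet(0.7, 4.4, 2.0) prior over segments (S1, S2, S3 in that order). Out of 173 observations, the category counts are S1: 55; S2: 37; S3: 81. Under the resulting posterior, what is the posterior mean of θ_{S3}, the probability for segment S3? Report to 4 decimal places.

The Dirichlet prior is conjugate to the Multinomial likelihood: each posterior αⱼ = prior αⱼ + observed count nⱼ.
Posterior concentration: (55.7, 41.4, 83.0), total = 180.1.
E[θ_{S3}|data] = α_{S3}/Σα = 83.0/180.1 = 0.4609.

0.4609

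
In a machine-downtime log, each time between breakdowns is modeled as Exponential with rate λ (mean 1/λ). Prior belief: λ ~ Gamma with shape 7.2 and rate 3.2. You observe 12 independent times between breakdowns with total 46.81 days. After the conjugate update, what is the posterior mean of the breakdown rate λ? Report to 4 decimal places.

With a Gamma(shape α, rate β) prior on the exponential rate λ, the posterior after n observations with total T = Σxᵢ is Gamma(α+n, β+T).
Posterior: Gamma(7.2+12, 3.2+46.81) = Gamma(19.2, 50.01).
Posterior mean of λ = α/β = 19.2/50.01 = 0.3839.

0.3839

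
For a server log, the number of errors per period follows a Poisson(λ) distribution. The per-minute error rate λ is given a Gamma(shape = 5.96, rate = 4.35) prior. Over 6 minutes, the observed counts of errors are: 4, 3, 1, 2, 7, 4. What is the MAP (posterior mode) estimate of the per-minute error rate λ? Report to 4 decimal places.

2.5082

With a Gamma(shape α, rate β) prior, the Poisson likelihood is conjugate: the posterior is Gamma(α + ΣXᵢ, β + n).
Sum of counts S = 21 over n = 6 minutes.
Posterior: Gamma(α+S, β+n) = Gamma(5.96+21, 4.35+6) = Gamma(26.96, 10.35).
Mode of Gamma(α,β) for α≥1 is (α−1)/β = 25.96/10.35 = 2.5082.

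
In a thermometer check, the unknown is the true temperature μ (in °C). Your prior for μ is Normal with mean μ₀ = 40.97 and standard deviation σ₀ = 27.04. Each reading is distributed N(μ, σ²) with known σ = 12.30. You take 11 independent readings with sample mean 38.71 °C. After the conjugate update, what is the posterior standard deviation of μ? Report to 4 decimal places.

For Normal data with known variance σ², a Normal(μ₀, σ₀²) prior on μ is conjugate. Posterior precision = 1/σ₀² + n/σ²; posterior mean is the precision-weighted average of μ₀ and x̄.
σ₀² = 27.04² = 731.1616, σ² = 12.30² = 151.29; σ² + n·σ₀² = 151.29 + 11·731.1616 = 8194.0676.
Posterior precision = 1/σ₀² + n/σ² = 1/731.1616 + 11/151.29 = (σ² + n·σ₀²)/(σ₀²σ²) = 8194.0676/(731.1616·151.29); posterior variance σₙ² = σ₀²σ²/(σ² + n·σ₀²) = 731.1616·151.29/8194.0676 = 13.499698.
Posterior SD = √σₙ² = √(731.1616·151.29/8194.0676) = 3.6742.

3.6742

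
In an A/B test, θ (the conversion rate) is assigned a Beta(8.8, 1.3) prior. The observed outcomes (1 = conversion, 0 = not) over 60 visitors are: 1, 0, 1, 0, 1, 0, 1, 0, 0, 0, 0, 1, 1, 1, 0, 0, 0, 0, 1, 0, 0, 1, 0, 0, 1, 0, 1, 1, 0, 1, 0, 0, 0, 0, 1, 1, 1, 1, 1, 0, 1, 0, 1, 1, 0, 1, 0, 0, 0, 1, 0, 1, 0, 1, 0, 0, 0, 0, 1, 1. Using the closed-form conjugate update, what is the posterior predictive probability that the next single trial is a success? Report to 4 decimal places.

The Beta prior is conjugate to a Binomial/Bernoulli likelihood; the update adds successes to α and failures to β.
Posterior: Beta(α+k, β+n−k) = Beta(8.8+27, 1.3+33) = Beta(35.8, 34.3).
For a single future Bernoulli trial, P(success | data) = α/(α+β) = 0.5107.

0.5107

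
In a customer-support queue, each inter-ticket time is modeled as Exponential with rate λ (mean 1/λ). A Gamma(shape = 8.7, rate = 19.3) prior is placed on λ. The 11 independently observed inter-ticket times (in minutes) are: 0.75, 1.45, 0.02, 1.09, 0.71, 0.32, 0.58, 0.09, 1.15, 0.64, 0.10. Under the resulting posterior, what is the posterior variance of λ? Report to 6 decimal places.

0.028699

With a Gamma(shape α, rate β) prior on the exponential rate λ, the posterior after n observations with total T = Σxᵢ is Gamma(α+n, β+T).
Sum of observations T = 6.90 minutes; n = 11.
Posterior: Gamma(8.7+11, 19.3+6.90) = Gamma(19.7, 26.20).
Var = α/β² = 0.028699.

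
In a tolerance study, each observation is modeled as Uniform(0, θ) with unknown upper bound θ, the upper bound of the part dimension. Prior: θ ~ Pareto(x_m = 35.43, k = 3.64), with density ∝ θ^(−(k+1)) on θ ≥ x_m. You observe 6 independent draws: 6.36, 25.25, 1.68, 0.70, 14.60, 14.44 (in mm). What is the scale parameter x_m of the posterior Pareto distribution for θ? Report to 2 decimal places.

A Pareto(scale x_m, shape k) prior on the upper bound θ of Uniform(0, θ) is conjugate: posterior is Pareto(max(x_m, max xᵢ), k + n).
Sample maximum = 25.25; prior scale x_m = 35.43 → posterior scale = max = 35.43.
Posterior shape = 3.64 + 6 = 9.64.
Posterior scale x_m = 35.43.

35.43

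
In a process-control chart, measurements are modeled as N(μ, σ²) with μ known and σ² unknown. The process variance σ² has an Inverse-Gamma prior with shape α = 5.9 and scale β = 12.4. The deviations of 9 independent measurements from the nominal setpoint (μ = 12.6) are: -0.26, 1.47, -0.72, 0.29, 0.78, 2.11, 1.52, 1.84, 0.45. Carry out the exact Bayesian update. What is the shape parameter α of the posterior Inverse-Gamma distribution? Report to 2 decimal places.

10.40

With known mean μ and an Inverse-Gamma(α, β) prior on σ², the Normal likelihood is conjugate: posterior is Inv-Gamma(α + n/2, β + Σ(xᵢ−μ)²/2).
Σ(xᵢ−μ)² = (-0.26)² + (1.47)² + (-0.72)² + (0.29)² + (0.78)² + (2.11)² + (1.52)² + (1.84)² + (0.45)² = 13.7900.
Posterior: Inv-Gamma(5.9 + 9/2, 12.4 + 13.7900/2) = Inv-Gamma(10.40, 19.29500).
Posterior α = 10.40.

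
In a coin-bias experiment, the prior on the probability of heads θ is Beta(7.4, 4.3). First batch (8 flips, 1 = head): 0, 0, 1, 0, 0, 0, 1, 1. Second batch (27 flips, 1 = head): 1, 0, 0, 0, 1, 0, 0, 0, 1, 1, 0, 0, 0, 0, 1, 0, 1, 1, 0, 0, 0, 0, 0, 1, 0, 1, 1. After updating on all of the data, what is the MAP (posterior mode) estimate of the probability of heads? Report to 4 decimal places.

0.4340

The Beta prior is conjugate to a Binomial/Bernoulli likelihood; the update adds successes to α and failures to β.
After batch 1: Beta(7.4+3, 4.3+5) = Beta(10.4, 9.3).
After batch 2: Beta(10.4+10, 9.3+17) = Beta(20.4, 26.3).
Mode of Beta(a,b) for a,b>1 is (a−1)/(a+b−2) = 19.4/44.7 = 0.4340.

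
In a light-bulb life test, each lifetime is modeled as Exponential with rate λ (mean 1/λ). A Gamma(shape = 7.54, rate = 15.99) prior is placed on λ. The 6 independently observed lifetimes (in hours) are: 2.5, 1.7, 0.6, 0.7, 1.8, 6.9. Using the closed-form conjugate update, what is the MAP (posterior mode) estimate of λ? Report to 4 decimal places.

With a Gamma(shape α, rate β) prior on the exponential rate λ, the posterior after n observations with total T = Σxᵢ is Gamma(α+n, β+T).
Sum of observations T = 14.2 hours; n = 6.
Posterior: Gamma(7.54+6, 15.99+14.2) = Gamma(13.54, 30.19).
Mode = (α−1)/β = 0.4154.

0.4154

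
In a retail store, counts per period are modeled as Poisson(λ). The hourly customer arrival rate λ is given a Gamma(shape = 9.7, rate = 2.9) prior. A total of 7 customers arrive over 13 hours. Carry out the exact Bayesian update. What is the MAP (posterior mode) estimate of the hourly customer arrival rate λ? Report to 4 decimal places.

0.9874

With a Gamma(shape α, rate β) prior, the Poisson likelihood is conjugate: the posterior is Gamma(α + ΣXᵢ, β + n).
Posterior: Gamma(α+S, β+n) = Gamma(9.7+7, 2.9+13) = Gamma(16.7, 15.9).
Mode of Gamma(α,β) for α≥1 is (α−1)/β = 15.7/15.9 = 0.9874.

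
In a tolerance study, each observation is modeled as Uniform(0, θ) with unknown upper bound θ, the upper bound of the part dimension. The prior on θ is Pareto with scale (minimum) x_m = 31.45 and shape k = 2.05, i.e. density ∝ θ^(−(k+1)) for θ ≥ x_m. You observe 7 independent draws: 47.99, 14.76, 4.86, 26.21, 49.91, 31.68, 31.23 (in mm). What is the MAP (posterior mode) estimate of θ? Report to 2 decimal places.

A Pareto(scale x_m, shape k) prior on the upper bound θ of Uniform(0, θ) is conjugate: posterior is Pareto(max(x_m, max xᵢ), k + n).
Sample maximum = 49.91; prior scale x_m = 31.45 → posterior scale = max = 49.91.
Posterior shape = 2.05 + 7 = 9.05.
The Pareto density is decreasing on [x_m, ∞), so the mode is x_m = 49.91.

49.91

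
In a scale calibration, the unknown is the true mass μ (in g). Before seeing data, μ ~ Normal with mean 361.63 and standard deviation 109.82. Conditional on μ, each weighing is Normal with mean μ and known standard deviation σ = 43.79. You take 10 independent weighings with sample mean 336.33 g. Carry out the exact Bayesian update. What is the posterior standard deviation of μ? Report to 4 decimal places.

13.7388

For Normal data with known variance σ², a Normal(μ₀, σ₀²) prior on μ is conjugate. Posterior precision = 1/σ₀² + n/σ²; posterior mean is the precision-weighted average of μ₀ and x̄.
σ₀² = 109.82² = 12060.4324, σ² = 43.79² = 1917.5641; σ² + n·σ₀² = 1917.5641 + 10·12060.4324 = 122521.8881.
Posterior precision = 1/σ₀² + n/σ² = 1/12060.4324 + 10/1917.5641 = (σ² + n·σ₀²)/(σ₀²σ²) = 122521.8881/(12060.4324·1917.5641); posterior variance σₙ² = σ₀²σ²/(σ² + n·σ₀²) = 12060.4324·1917.5641/122521.8881 = 188.755271.
Posterior SD = √σₙ² = √(12060.4324·1917.5641/122521.8881) = 13.7388.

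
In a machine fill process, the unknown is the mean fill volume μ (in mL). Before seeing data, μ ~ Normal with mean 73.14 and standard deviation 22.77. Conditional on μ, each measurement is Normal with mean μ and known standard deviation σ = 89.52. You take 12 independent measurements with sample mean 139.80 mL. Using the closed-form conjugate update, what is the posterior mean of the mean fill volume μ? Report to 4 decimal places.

For Normal data with known variance σ², a Normal(μ₀, σ₀²) prior on μ is conjugate. Posterior precision = 1/σ₀² + n/σ²; posterior mean is the precision-weighted average of μ₀ and x̄.
n·x̄ = 12·139.80 = 1677.6.
σ₀² = 22.77² = 518.4729, σ² = 89.52² = 8013.8304; σ² + n·σ₀² = 8013.8304 + 12·518.4729 = 14235.5052.
Posterior mean = (μ₀/σ₀² + n·x̄/σ²)/(1/σ₀² + n/σ²) = (σ²·μ₀ + σ₀²·n·x̄)/(σ² + n·σ₀²) = (8013.8304·73.14 + 518.4729·1677.6)/14235.5052 = 1455921.692496/14235.5052 = 102.2740.

102.2740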